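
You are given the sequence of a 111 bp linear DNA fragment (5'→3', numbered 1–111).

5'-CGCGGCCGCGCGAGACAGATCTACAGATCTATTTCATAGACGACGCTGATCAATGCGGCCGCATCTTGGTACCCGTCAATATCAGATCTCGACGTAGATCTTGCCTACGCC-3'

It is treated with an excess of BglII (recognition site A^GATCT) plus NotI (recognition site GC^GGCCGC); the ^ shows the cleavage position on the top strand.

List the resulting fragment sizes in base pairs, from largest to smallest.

BglII sites (AGATCT) start at positions 17, 25, 84, 96.
BglII cuts after the first base of each site, so after positions 17, 25, 84, 96.
NotI sites (GCGGCCGC) start at positions 2, 55.
NotI cuts after base 2 of each site, so after positions 3, 56.
Combined cut positions: 3, 17, 25, 56, 84, 96.
Linear molecule, 6 cuts → 7 fragments:
  1–3 → 3 bp
  4–17 → 14 bp
  18–25 → 8 bp
  26–56 → 31 bp
  57–84 → 28 bp
  85–96 → 12 bp
  97–111 → 15 bp
Sorted largest to smallest: 31, 28, 15, 14, 12, 8, 3 bp.

31, 28, 15, 14, 12, 8, 3 bp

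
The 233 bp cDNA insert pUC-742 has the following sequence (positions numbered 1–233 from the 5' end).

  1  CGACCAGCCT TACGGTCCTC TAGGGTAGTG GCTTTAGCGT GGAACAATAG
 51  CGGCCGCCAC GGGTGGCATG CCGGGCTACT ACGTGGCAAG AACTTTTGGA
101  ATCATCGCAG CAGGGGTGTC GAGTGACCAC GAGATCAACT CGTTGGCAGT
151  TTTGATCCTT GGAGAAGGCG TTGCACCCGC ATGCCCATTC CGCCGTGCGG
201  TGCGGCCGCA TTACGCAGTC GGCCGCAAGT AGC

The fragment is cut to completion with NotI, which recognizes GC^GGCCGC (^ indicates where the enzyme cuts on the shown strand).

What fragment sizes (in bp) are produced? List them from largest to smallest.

152, 51, 30 bp

NotI sites (GCGGCCGC) start at positions 50, 202.
NotI cuts after base 2 of each site, so after positions 51, 203.
Linear molecule, 2 cuts → 3 fragments:
  1–51 → 51 bp
  52–203 → 152 bp
  204–233 → 30 bp
Sorted largest to smallest: 152, 51, 30 bp.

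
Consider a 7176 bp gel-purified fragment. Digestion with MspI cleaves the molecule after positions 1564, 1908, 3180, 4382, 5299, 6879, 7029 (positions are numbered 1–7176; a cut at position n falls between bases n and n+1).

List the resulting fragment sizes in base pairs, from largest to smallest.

Linear molecule, 7 cuts → 8 fragments:
  1564 − 0 = 1564 bp
  1908 − 1564 = 344 bp
  3180 − 1908 = 1272 bp
  4382 − 3180 = 1202 bp
  5299 − 4382 = 917 bp
  6879 − 5299 = 1580 bp
  7029 − 6879 = 150 bp
  7176 − 7029 = 147 bp
Sorted largest to smallest: 1580, 1564, 1272, 1202, 917, 344, 150, 147 bp.

1580, 1564, 1272, 1202, 917, 344, 150, 147 bp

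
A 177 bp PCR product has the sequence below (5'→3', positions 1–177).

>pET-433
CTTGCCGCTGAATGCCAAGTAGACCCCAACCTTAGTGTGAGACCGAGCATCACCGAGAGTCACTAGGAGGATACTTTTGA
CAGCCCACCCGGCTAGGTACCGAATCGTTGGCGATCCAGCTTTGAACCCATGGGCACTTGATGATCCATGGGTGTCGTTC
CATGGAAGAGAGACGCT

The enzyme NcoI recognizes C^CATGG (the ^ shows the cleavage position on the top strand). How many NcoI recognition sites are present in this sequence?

3

CCATGG occurs starting at positions 128, 146, 160.
NcoI cuts at 3 sites.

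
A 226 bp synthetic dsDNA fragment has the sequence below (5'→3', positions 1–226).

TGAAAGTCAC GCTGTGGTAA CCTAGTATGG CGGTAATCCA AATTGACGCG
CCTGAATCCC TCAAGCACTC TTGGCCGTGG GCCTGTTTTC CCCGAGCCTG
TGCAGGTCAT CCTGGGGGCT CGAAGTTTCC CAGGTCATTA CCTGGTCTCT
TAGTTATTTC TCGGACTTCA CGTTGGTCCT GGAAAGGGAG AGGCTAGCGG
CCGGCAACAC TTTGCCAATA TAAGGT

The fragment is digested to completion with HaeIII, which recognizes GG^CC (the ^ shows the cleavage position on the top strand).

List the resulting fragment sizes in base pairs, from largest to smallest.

HaeIII sites (GGCC) start at positions 73, 80, 199.
HaeIII cuts after base 2 of each site, so after positions 74, 81, 200.
Linear molecule, 3 cuts → 4 fragments:
  1–74 → 74 bp
  75–81 → 7 bp
  82–200 → 119 bp
  201–226 → 26 bp
Sorted largest to smallest: 119, 74, 26, 7 bp.

119, 74, 26, 7 bp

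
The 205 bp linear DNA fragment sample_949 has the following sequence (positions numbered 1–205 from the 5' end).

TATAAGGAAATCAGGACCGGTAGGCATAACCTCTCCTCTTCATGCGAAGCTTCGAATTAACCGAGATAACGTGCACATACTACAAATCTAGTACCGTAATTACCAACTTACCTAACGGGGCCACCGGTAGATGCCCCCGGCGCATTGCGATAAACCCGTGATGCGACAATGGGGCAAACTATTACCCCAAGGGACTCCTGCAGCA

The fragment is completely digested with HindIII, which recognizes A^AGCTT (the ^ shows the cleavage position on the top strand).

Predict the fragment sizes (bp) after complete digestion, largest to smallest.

158, 47 bp

The HindIII site (AAGCTT) starts at position 47.
HindIII cuts after the first base of each site, so after position 47.
Linear molecule, 1 cut → 2 fragments:
  1–47 → 47 bp
  48–205 → 158 bp
Sorted largest to smallest: 158, 47 bp.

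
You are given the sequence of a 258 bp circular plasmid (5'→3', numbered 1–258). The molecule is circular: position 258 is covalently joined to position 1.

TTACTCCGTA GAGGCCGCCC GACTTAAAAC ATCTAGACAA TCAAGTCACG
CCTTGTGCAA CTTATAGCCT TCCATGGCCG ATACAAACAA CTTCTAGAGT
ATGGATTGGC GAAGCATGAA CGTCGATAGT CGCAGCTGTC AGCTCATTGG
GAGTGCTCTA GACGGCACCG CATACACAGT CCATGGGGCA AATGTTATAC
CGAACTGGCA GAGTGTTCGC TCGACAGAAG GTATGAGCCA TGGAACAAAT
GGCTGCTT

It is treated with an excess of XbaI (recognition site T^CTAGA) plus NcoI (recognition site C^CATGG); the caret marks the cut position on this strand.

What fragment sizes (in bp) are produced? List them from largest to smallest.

64, 57, 52, 40, 24, 21 bp

XbaI sites (TCTAGA) start at positions 32, 93, 157.
XbaI cuts after the first base of each site, so after positions 32, 93, 157.
NcoI sites (CCATGG) start at positions 72, 181, 238.
NcoI cuts after the first base of each site, so after positions 72, 181, 238.
Combined cut positions: 32, 72, 93, 157, 181, 238.
Circular molecule, 6 cuts → 6 fragments:
  33–72 → 40 bp
  73–93 → 21 bp
  94–157 → 64 bp
  158–181 → 24 bp
  182–238 → 57 bp
  239–258 then 1–32 → 20 + 32 = 52 bp
Sorted largest to smallest: 64, 57, 52, 40, 24, 21 bp.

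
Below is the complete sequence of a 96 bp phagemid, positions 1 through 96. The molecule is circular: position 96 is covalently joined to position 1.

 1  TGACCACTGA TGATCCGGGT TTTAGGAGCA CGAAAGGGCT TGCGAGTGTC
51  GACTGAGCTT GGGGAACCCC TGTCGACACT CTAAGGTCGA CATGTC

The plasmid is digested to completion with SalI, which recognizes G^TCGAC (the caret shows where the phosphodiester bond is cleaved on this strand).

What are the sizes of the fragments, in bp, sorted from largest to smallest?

58, 24, 14 bp

SalI sites (GTCGAC) start at positions 48, 72, 86.
SalI cuts after the first base of each site, so after positions 48, 72, 86.
Circular molecule, 3 cuts → 3 fragments:
  49–72 → 24 bp
  73–86 → 14 bp
  87–96 then 1–48 → 10 + 48 = 58 bp
Sorted largest to smallest: 58, 24, 14 bp.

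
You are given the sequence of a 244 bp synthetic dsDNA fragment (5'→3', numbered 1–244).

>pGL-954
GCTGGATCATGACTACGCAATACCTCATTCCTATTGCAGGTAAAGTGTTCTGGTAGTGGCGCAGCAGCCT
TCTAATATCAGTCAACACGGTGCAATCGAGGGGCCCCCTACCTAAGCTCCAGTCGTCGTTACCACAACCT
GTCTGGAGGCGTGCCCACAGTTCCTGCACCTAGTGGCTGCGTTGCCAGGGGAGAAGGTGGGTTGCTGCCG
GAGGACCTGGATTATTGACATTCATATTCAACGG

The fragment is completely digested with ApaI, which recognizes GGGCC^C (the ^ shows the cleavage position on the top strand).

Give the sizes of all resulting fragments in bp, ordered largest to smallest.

139, 105 bp

The ApaI site (GGGCCC) starts at position 101.
ApaI cuts after base 5 of each site (before the last base), so after position 105.
Linear molecule, 1 cut → 2 fragments:
  1–105 → 105 bp
  106–244 → 139 bp
Sorted largest to smallest: 139, 105 bp.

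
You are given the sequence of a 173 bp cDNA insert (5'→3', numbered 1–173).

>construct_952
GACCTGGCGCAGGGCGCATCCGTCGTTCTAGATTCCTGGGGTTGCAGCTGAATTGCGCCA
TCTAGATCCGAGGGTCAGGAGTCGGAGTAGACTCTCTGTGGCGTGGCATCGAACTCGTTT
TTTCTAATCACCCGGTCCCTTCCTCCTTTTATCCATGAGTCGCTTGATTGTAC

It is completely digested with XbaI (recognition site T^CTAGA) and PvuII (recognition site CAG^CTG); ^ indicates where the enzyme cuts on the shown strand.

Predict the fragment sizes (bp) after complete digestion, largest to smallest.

112, 27, 20, 14 bp

XbaI sites (TCTAGA) start at positions 27, 61.
XbaI cuts after the first base of each site, so after positions 27, 61.
The PvuII site (CAGCTG) starts at position 45.
PvuII cuts after base 3 of each site, so after position 47.
Combined cut positions: 27, 47, 61.
Linear molecule, 3 cuts → 4 fragments:
  1–27 → 27 bp
  28–47 → 20 bp
  48–61 → 14 bp
  62–173 → 112 bp
Sorted largest to smallest: 112, 27, 20, 14 bp.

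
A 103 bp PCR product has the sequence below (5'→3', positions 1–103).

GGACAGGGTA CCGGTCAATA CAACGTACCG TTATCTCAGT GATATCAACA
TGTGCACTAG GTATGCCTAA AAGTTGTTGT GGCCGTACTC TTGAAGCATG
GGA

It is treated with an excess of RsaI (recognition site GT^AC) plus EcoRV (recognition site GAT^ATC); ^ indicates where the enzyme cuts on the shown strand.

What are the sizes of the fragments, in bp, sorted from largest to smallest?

43, 17, 17, 17, 9 bp

RsaI sites (GTAC) start at positions 8, 25, 85.
RsaI cuts after base 2 of each site, so after positions 9, 26, 86.
The EcoRV site (GATATC) starts at position 41.
EcoRV cuts after base 3 of each site, so after position 43.
Combined cut positions: 9, 26, 43, 86.
Linear molecule, 4 cuts → 5 fragments:
  1–9 → 9 bp
  10–26 → 17 bp
  27–43 → 17 bp
  44–86 → 43 bp
  87–103 → 17 bp
Sorted largest to smallest: 43, 17, 17, 17, 9 bp.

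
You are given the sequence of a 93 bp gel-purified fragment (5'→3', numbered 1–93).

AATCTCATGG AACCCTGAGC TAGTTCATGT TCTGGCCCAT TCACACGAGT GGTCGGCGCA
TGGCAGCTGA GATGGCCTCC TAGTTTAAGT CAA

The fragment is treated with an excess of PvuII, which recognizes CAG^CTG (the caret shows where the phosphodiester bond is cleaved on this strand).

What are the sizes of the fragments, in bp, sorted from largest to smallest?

66, 27 bp

The PvuII site (CAGCTG) starts at position 64.
PvuII cuts after base 3 of each site, so after position 66.
Linear molecule, 1 cut → 2 fragments:
  1–66 → 66 bp
  67–93 → 27 bp
Sorted largest to smallest: 66, 27 bp.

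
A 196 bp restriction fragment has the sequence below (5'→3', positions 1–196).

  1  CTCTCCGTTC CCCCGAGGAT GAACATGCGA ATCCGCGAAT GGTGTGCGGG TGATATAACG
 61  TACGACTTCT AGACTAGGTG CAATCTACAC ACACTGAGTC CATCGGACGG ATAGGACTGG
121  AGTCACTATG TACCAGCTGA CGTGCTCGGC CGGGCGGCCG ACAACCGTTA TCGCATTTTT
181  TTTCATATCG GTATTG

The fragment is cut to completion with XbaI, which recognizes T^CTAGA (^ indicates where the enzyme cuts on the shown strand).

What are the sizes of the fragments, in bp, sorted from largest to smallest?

The XbaI site (TCTAGA) starts at position 68.
XbaI cuts after the first base of each site, so after position 68.
Linear molecule, 1 cut → 2 fragments:
  1–68 → 68 bp
  69–196 → 128 bp
Sorted largest to smallest: 128, 68 bp.

128, 68 bp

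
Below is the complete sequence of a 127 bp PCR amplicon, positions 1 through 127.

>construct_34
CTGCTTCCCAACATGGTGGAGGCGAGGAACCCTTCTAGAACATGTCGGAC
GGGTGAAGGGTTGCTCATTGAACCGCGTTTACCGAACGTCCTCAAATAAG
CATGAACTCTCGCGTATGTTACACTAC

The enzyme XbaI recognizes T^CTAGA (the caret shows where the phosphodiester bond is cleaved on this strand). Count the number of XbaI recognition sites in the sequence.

1

TCTAGA occurs starting at position 34.
XbaI cuts at 1 site.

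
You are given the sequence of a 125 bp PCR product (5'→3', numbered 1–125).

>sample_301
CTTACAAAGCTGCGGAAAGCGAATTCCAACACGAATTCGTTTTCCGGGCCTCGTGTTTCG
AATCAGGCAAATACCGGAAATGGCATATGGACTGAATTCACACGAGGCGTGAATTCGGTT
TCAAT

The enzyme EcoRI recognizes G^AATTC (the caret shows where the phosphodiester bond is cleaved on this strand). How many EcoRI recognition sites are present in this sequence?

GAATTC occurs starting at positions 21, 33, 94, 111.
EcoRI cuts at 4 sites.

4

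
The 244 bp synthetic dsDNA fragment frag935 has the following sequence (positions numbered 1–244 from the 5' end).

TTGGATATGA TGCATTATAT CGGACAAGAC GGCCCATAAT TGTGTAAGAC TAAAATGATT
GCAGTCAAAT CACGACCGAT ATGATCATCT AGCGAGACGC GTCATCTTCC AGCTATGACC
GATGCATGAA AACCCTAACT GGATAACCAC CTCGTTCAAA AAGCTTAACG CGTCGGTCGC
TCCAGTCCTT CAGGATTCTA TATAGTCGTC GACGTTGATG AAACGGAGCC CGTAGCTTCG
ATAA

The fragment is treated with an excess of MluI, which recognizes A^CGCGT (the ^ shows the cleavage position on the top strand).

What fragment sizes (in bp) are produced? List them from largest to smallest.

97, 76, 71 bp

MluI sites (ACGCGT) start at positions 97, 168.
MluI cuts after the first base of each site, so after positions 97, 168.
Linear molecule, 2 cuts → 3 fragments:
  1–97 → 97 bp
  98–168 → 71 bp
  169–244 → 76 bp
Sorted largest to smallest: 97, 76, 71 bp.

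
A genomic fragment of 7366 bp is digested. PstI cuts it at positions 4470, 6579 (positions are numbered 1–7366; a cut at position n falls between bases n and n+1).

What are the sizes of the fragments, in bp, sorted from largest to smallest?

4470, 2109, 787 bp

Linear molecule, 2 cuts → 3 fragments:
  4470 − 0 = 4470 bp
  6579 − 4470 = 2109 bp
  7366 − 6579 = 787 bp
Sorted largest to smallest: 4470, 2109, 787 bp.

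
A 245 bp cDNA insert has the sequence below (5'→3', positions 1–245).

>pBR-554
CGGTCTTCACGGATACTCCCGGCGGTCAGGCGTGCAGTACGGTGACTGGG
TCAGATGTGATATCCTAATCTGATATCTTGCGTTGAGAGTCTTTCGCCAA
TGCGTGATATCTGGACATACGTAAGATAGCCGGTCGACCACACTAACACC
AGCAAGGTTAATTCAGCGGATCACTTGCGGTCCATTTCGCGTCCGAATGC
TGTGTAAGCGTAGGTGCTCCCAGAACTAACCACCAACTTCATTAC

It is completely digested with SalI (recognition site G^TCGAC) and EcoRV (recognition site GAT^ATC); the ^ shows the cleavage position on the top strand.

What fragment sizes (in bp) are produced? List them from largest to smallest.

112, 61, 34, 25, 13 bp

The SalI site (GTCGAC) starts at position 133.
SalI cuts after the first base of each site, so after position 133.
EcoRV sites (GATATC) start at positions 59, 72, 106.
EcoRV cuts after base 3 of each site, so after positions 61, 74, 108.
Combined cut positions: 61, 74, 108, 133.
Linear molecule, 4 cuts → 5 fragments:
  1–61 → 61 bp
  62–74 → 13 bp
  75–108 → 34 bp
  109–133 → 25 bp
  134–245 → 112 bp
Sorted largest to smallest: 112, 61, 34, 25, 13 bp.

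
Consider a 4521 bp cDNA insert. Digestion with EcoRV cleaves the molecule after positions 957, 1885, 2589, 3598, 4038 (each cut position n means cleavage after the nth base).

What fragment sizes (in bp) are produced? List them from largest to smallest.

Linear molecule, 5 cuts → 6 fragments:
  957 − 0 = 957 bp
  1885 − 957 = 928 bp
  2589 − 1885 = 704 bp
  3598 − 2589 = 1009 bp
  4038 − 3598 = 440 bp
  4521 − 4038 = 483 bp
Sorted largest to smallest: 1009, 957, 928, 704, 483, 440 bp.

1009, 957, 928, 704, 483, 440 bp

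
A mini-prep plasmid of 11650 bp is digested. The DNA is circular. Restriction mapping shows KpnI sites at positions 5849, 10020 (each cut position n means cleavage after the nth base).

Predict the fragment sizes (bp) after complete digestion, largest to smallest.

7479, 4171 bp

Circular molecule, 2 cuts → 2 fragments:
  10020 − 5849 = 4171 bp
  wrap: 11650 − 10020 + 5849 = 7479 bp
Sorted largest to smallest: 7479, 4171 bp.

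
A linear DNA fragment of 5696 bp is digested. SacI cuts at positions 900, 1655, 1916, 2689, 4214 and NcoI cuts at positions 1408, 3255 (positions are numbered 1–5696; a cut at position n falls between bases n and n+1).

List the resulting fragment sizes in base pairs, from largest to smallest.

Combined cut positions (sorted): 900, 1408, 1655, 1916, 2689, 3255, 4214.
Linear molecule, 7 cuts → 8 fragments:
  900 − 0 = 900 bp
  1408 − 900 = 508 bp
  1655 − 1408 = 247 bp
  1916 − 1655 = 261 bp
  2689 − 1916 = 773 bp
  3255 − 2689 = 566 bp
  4214 − 3255 = 959 bp
  5696 − 4214 = 1482 bp
Sorted largest to smallest: 1482, 959, 900, 773, 566, 508, 261, 247 bp.

1482, 959, 900, 773, 566, 508, 261, 247 bp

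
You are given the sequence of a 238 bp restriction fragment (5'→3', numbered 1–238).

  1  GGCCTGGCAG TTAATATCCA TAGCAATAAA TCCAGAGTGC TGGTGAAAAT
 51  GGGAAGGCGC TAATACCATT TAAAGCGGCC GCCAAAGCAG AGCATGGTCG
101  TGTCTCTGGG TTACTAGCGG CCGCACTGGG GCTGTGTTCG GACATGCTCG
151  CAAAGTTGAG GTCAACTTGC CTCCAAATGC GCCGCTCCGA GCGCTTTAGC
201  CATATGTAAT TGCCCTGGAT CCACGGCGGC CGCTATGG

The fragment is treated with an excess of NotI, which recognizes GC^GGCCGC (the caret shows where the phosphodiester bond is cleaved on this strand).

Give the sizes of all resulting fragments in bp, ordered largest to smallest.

109, 76, 42, 11 bp

NotI sites (GCGGCCGC) start at positions 75, 117, 226.
NotI cuts after base 2 of each site, so after positions 76, 118, 227.
Linear molecule, 3 cuts → 4 fragments:
  1–76 → 76 bp
  77–118 → 42 bp
  119–227 → 109 bp
  228–238 → 11 bp
Sorted largest to smallest: 109, 76, 42, 11 bp.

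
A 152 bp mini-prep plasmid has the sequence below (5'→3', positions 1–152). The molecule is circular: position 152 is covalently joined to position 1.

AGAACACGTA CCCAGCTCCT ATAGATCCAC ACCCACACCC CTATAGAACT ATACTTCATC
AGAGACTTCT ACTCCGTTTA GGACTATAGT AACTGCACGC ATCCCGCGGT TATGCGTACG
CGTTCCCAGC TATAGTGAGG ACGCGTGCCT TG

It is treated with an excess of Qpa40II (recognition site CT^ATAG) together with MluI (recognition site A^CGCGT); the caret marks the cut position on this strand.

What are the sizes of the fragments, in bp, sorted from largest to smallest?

43, 33, 31, 22, 13, 10 bp

Qpa40II sites (CTATAG) start at positions 19, 41, 84, 130.
Qpa40II cuts after base 2 of each site, so after positions 20, 42, 85, 131.
MluI sites (ACGCGT) start at positions 118, 141.
MluI cuts after the first base of each site, so after positions 118, 141.
Combined cut positions: 20, 42, 85, 118, 131, 141.
Circular molecule, 6 cuts → 6 fragments:
  21–42 → 22 bp
  43–85 → 43 bp
  86–118 → 33 bp
  119–131 → 13 bp
  132–141 → 10 bp
  142–152 then 1–20 → 11 + 20 = 31 bp
Sorted largest to smallest: 43, 33, 31, 22, 13, 10 bp.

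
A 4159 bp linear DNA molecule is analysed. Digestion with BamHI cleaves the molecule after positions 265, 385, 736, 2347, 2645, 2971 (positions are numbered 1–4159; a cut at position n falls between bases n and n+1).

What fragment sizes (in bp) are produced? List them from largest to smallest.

1611, 1188, 351, 326, 298, 265, 120 bp

Linear molecule, 6 cuts → 7 fragments:
  265 − 0 = 265 bp
  385 − 265 = 120 bp
  736 − 385 = 351 bp
  2347 − 736 = 1611 bp
  2645 − 2347 = 298 bp
  2971 − 2645 = 326 bp
  4159 − 2971 = 1188 bp
Sorted largest to smallest: 1611, 1188, 351, 326, 298, 265, 120 bp.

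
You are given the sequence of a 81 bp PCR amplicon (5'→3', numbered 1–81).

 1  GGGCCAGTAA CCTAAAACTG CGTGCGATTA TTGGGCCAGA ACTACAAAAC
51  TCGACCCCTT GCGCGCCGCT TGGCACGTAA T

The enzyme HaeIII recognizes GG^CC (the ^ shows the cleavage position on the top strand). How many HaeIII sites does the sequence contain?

2

GGCC occurs starting at positions 2, 34.
HaeIII cuts at 2 sites.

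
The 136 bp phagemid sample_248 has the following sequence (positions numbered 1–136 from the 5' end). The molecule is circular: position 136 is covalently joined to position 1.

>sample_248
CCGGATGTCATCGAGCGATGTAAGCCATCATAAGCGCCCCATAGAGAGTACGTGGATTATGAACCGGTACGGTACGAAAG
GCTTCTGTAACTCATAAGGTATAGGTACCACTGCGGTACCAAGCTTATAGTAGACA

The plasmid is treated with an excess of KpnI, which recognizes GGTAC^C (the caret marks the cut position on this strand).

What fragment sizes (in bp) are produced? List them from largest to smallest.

125, 11 bp

KpnI sites (GGTACC) start at positions 104, 115.
KpnI cuts after base 5 of each site (before the last base), so after positions 108, 119.
Circular molecule, 2 cuts → 2 fragments:
  109–119 → 11 bp
  120–136 then 1–108 → 17 + 108 = 125 bp
Sorted largest to smallest: 125, 11 bp.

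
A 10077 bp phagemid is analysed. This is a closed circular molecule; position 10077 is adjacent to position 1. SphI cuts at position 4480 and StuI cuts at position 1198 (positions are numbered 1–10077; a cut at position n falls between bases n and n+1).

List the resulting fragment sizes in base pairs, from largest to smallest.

Combined cut positions (sorted): 1198, 4480.
Circular molecule, 2 cuts → 2 fragments:
  4480 − 1198 = 3282 bp
  wrap: 10077 − 4480 + 1198 = 6795 bp
Sorted largest to smallest: 6795, 3282 bp.

6795, 3282 bp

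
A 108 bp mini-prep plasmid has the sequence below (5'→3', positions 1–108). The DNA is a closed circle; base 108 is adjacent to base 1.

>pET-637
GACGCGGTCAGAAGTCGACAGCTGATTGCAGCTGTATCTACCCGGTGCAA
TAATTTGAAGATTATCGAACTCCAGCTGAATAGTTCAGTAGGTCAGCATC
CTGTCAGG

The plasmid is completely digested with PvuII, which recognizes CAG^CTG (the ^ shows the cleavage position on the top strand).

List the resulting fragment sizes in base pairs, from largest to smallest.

PvuII sites (CAGCTG) start at positions 19, 29, 73.
PvuII cuts after base 3 of each site, so after positions 21, 31, 75.
Circular molecule, 3 cuts → 3 fragments:
  22–31 → 10 bp
  32–75 → 44 bp
  76–108 then 1–21 → 33 + 21 = 54 bp
Sorted largest to smallest: 54, 44, 10 bp.

54, 44, 10 bp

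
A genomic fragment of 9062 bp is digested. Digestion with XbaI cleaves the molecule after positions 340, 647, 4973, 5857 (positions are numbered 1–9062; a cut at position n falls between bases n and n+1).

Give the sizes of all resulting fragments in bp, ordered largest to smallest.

Linear molecule, 4 cuts → 5 fragments:
  340 − 0 = 340 bp
  647 − 340 = 307 bp
  4973 − 647 = 4326 bp
  5857 − 4973 = 884 bp
  9062 − 5857 = 3205 bp
Sorted largest to smallest: 4326, 3205, 884, 340, 307 bp.

4326, 3205, 884, 340, 307 bp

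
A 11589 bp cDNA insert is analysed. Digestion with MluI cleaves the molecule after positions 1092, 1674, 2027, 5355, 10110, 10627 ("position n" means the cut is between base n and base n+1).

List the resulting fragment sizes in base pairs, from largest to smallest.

Linear molecule, 6 cuts → 7 fragments:
  1092 − 0 = 1092 bp
  1674 − 1092 = 582 bp
  2027 − 1674 = 353 bp
  5355 − 2027 = 3328 bp
  10110 − 5355 = 4755 bp
  10627 − 10110 = 517 bp
  11589 − 10627 = 962 bp
Sorted largest to smallest: 4755, 3328, 1092, 962, 582, 517, 353 bp.

4755, 3328, 1092, 962, 582, 517, 353 bp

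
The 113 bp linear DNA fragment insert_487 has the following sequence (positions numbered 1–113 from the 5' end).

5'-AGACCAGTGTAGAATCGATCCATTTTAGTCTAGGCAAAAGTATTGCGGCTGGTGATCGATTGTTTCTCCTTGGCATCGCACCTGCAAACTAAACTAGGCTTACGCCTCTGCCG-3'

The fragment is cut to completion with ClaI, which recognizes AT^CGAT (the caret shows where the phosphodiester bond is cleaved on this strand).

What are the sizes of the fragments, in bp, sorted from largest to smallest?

ClaI sites (ATCGAT) start at positions 14, 55.
ClaI cuts after base 2 of each site, so after positions 15, 56.
Linear molecule, 2 cuts → 3 fragments:
  1–15 → 15 bp
  16–56 → 41 bp
  57–113 → 57 bp
Sorted largest to smallest: 57, 41, 15 bp.

57, 41, 15 bp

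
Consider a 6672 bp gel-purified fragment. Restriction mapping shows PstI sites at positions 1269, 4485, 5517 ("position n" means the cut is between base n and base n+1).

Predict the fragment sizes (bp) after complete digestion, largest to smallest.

3216, 1269, 1155, 1032 bp

Linear molecule, 3 cuts → 4 fragments:
  1269 − 0 = 1269 bp
  4485 − 1269 = 3216 bp
  5517 − 4485 = 1032 bp
  6672 − 5517 = 1155 bp
Sorted largest to smallest: 3216, 1269, 1155, 1032 bp.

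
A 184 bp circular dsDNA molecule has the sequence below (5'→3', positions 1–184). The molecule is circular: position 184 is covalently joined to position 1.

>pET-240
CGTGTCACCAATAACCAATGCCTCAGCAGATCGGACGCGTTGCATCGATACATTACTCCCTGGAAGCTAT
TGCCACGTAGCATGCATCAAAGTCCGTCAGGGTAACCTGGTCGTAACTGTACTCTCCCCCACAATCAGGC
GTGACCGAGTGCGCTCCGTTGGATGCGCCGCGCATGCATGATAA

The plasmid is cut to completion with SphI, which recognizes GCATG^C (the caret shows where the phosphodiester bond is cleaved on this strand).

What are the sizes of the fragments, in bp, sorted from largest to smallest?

92, 92 bp

SphI sites (GCATGC) start at positions 80, 172.
SphI cuts after base 5 of each site (before the last base), so after positions 84, 176.
Circular molecule, 2 cuts → 2 fragments:
  85–176 → 92 bp
  177–184 then 1–84 → 8 + 84 = 92 bp
Sorted largest to smallest: 92, 92 bp.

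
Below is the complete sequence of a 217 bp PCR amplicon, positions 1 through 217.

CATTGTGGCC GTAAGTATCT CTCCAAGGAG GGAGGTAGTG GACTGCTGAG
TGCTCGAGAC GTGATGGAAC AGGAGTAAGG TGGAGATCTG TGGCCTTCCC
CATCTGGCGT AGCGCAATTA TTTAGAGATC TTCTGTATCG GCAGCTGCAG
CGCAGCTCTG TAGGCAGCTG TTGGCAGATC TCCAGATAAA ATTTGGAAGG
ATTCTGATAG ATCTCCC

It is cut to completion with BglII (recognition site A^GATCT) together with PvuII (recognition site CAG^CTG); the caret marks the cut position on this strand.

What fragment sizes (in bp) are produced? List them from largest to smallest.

BglII sites (AGATCT) start at positions 84, 126, 176, 209.
BglII cuts after the first base of each site, so after positions 84, 126, 176, 209.
PvuII sites (CAGCTG) start at positions 142, 165.
PvuII cuts after base 3 of each site, so after positions 144, 167.
Combined cut positions: 84, 126, 144, 167, 176, 209.
Linear molecule, 6 cuts → 7 fragments:
  1–84 → 84 bp
  85–126 → 42 bp
  127–144 → 18 bp
  145–167 → 23 bp
  168–176 → 9 bp
  177–209 → 33 bp
  210–217 → 8 bp
Sorted largest to smallest: 84, 42, 33, 23, 18, 9, 8 bp.

84, 42, 33, 23, 18, 9, 8 bp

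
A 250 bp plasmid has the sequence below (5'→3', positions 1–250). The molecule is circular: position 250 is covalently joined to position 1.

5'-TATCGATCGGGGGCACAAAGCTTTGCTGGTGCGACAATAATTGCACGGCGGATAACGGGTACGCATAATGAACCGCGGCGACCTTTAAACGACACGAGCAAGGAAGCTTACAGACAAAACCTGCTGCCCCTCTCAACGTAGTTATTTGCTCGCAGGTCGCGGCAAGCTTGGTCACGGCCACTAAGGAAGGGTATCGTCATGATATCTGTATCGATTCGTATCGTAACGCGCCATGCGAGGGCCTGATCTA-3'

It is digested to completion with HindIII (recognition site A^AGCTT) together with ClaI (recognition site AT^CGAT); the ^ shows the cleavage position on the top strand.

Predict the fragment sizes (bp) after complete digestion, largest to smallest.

86, 60, 47, 42, 15 bp

HindIII sites (AAGCTT) start at positions 18, 104, 164.
HindIII cuts after the first base of each site, so after positions 18, 104, 164.
ClaI sites (ATCGAT) start at positions 2, 210.
ClaI cuts after base 2 of each site, so after positions 3, 211.
Combined cut positions: 3, 18, 104, 164, 211.
Circular molecule, 5 cuts → 5 fragments:
  4–18 → 15 bp
  19–104 → 86 bp
  105–164 → 60 bp
  165–211 → 47 bp
  212–250 then 1–3 → 39 + 3 = 42 bp
Sorted largest to smallest: 86, 60, 47, 42, 15 bp.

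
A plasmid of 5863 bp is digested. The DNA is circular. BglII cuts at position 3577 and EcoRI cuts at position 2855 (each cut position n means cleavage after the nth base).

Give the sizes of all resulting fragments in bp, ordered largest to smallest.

Combined cut positions (sorted): 2855, 3577.
Circular molecule, 2 cuts → 2 fragments:
  3577 − 2855 = 722 bp
  wrap: 5863 − 3577 + 2855 = 5141 bp
Sorted largest to smallest: 5141, 722 bp.

5141, 722 bp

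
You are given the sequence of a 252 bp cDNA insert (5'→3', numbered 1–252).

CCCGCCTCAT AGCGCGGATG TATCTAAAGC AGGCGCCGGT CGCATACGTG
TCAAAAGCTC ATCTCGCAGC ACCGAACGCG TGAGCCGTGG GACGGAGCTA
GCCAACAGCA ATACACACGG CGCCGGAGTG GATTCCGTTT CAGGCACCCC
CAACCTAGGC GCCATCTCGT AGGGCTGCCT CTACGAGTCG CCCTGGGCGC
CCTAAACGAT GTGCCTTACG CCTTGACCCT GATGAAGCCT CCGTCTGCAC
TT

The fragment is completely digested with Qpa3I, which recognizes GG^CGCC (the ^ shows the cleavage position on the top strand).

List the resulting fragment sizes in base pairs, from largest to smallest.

87, 55, 39, 38, 33 bp

Qpa3I sites (GGCGCC) start at positions 32, 119, 158, 196.
Qpa3I cuts after base 2 of each site, so after positions 33, 120, 159, 197.
Linear molecule, 4 cuts → 5 fragments:
  1–33 → 33 bp
  34–120 → 87 bp
  121–159 → 39 bp
  160–197 → 38 bp
  198–252 → 55 bp
Sorted largest to smallest: 87, 55, 39, 38, 33 bp.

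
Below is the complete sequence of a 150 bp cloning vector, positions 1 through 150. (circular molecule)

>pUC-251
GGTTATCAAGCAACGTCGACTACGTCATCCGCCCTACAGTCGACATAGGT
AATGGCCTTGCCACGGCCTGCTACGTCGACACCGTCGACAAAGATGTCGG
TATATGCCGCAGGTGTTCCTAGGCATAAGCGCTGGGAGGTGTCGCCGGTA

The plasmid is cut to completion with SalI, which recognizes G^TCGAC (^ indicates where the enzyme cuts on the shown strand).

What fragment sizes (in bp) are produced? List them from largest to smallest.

SalI sites (GTCGAC) start at positions 15, 39, 75, 84.
SalI cuts after the first base of each site, so after positions 15, 39, 75, 84.
Circular molecule, 4 cuts → 4 fragments:
  16–39 → 24 bp
  40–75 → 36 bp
  76–84 → 9 bp
  85–150 then 1–15 → 66 + 15 = 81 bp
Sorted largest to smallest: 81, 36, 24, 9 bp.

81, 36, 24, 9 bp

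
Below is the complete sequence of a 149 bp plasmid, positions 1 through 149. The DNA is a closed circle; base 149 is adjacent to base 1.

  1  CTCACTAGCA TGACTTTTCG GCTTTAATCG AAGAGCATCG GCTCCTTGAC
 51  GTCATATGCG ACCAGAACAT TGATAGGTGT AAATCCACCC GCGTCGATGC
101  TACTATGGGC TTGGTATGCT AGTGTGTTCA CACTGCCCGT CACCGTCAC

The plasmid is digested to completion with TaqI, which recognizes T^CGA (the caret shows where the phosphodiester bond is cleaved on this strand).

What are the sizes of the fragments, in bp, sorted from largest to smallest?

83, 66 bp

TaqI sites (TCGA) start at positions 28, 94.
TaqI cuts after the first base of each site, so after positions 28, 94.
Circular molecule, 2 cuts → 2 fragments:
  29–94 → 66 bp
  95–149 then 1–28 → 55 + 28 = 83 bp
Sorted largest to smallest: 83, 66 bp.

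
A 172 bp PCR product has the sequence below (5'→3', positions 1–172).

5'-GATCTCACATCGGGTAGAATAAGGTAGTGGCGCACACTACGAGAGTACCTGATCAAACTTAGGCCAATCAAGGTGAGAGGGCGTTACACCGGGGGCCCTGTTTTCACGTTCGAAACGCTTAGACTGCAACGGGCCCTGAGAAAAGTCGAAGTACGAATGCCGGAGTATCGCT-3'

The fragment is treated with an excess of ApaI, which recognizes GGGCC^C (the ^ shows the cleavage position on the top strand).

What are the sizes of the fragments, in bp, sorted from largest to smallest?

ApaI sites (GGGCCC) start at positions 93, 131.
ApaI cuts after base 5 of each site (before the last base), so after positions 97, 135.
Linear molecule, 2 cuts → 3 fragments:
  1–97 → 97 bp
  98–135 → 38 bp
  136–172 → 37 bp
Sorted largest to smallest: 97, 38, 37 bp.

97, 38, 37 bp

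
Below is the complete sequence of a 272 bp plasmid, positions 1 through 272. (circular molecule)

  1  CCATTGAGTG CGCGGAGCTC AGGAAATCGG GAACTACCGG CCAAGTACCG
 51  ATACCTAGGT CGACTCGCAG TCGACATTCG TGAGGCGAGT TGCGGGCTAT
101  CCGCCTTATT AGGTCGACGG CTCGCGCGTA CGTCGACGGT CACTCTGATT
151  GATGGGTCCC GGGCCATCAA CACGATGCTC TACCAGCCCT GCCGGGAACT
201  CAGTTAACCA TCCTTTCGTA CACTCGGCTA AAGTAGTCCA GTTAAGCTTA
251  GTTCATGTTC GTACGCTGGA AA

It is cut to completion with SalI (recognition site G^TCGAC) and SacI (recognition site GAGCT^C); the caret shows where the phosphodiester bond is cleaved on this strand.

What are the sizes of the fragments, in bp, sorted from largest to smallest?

159, 43, 40, 19, 11 bp

SalI sites (GTCGAC) start at positions 59, 70, 113, 132.
SalI cuts after the first base of each site, so after positions 59, 70, 113, 132.
The SacI site (GAGCTC) starts at position 15.
SacI cuts after base 5 of each site (before the last base), so after position 19.
Combined cut positions: 19, 59, 70, 113, 132.
Circular molecule, 5 cuts → 5 fragments:
  20–59 → 40 bp
  60–70 → 11 bp
  71–113 → 43 bp
  114–132 → 19 bp
  133–272 then 1–19 → 140 + 19 = 159 bp
Sorted largest to smallest: 159, 43, 40, 19, 11 bp.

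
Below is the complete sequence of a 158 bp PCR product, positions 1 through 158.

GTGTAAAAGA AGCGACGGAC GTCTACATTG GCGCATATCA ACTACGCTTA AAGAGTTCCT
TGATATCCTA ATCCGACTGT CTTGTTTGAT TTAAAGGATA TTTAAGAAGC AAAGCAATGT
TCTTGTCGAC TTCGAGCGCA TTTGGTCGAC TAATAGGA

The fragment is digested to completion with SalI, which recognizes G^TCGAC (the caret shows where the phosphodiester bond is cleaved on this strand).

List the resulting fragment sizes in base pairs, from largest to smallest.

SalI sites (GTCGAC) start at positions 125, 145.
SalI cuts after the first base of each site, so after positions 125, 145.
Linear molecule, 2 cuts → 3 fragments:
  1–125 → 125 bp
  126–145 → 20 bp
  146–158 → 13 bp
Sorted largest to smallest: 125, 20, 13 bp.

125, 20, 13 bp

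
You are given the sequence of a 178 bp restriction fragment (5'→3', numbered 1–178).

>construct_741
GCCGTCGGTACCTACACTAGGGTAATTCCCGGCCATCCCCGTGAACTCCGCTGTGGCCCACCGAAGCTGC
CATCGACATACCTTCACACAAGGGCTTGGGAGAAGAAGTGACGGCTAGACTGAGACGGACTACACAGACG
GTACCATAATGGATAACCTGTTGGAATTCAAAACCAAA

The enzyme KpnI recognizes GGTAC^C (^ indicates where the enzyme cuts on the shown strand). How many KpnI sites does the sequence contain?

GGTACC occurs starting at positions 7, 140.
KpnI cuts at 2 sites.

2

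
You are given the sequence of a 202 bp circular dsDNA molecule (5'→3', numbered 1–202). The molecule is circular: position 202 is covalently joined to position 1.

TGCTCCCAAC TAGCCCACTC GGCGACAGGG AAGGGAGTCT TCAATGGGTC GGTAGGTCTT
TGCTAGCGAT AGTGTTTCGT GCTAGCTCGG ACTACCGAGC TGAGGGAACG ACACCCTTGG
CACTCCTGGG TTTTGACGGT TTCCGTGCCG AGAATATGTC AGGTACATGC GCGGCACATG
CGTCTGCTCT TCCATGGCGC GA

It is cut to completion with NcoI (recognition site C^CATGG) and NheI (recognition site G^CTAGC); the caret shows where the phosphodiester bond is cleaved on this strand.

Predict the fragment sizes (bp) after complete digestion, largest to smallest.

The NcoI site (CCATGG) starts at position 192.
NcoI cuts after the first base of each site, so after position 192.
NheI sites (GCTAGC) start at positions 62, 81.
NheI cuts after the first base of each site, so after positions 62, 81.
Combined cut positions: 62, 81, 192.
Circular molecule, 3 cuts → 3 fragments:
  63–81 → 19 bp
  82–192 → 111 bp
  193–202 then 1–62 → 10 + 62 = 72 bp
Sorted largest to smallest: 111, 72, 19 bp.

111, 72, 19 bp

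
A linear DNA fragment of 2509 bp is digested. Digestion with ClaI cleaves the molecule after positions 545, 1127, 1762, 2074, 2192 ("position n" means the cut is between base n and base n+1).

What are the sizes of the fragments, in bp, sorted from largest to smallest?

635, 582, 545, 317, 312, 118 bp

Linear molecule, 5 cuts → 6 fragments:
  545 − 0 = 545 bp
  1127 − 545 = 582 bp
  1762 − 1127 = 635 bp
  2074 − 1762 = 312 bp
  2192 − 2074 = 118 bp
  2509 − 2192 = 317 bp
Sorted largest to smallest: 635, 582, 545, 317, 312, 118 bp.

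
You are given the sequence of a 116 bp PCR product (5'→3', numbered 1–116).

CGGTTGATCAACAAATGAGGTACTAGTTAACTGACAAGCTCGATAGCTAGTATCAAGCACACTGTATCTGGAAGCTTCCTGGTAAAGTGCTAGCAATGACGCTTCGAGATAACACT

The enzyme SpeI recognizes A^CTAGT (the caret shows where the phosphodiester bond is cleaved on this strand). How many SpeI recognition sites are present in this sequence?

ACTAGT occurs starting at position 22.
SpeI cuts at 1 site.

1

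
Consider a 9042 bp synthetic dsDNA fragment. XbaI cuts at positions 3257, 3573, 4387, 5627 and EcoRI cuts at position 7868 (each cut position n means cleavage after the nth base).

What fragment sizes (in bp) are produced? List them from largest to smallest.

Combined cut positions (sorted): 3257, 3573, 4387, 5627, 7868.
Linear molecule, 5 cuts → 6 fragments:
  3257 − 0 = 3257 bp
  3573 − 3257 = 316 bp
  4387 − 3573 = 814 bp
  5627 − 4387 = 1240 bp
  7868 − 5627 = 2241 bp
  9042 − 7868 = 1174 bp
Sorted largest to smallest: 3257, 2241, 1240, 1174, 814, 316 bp.

3257, 2241, 1240, 1174, 814, 316 bp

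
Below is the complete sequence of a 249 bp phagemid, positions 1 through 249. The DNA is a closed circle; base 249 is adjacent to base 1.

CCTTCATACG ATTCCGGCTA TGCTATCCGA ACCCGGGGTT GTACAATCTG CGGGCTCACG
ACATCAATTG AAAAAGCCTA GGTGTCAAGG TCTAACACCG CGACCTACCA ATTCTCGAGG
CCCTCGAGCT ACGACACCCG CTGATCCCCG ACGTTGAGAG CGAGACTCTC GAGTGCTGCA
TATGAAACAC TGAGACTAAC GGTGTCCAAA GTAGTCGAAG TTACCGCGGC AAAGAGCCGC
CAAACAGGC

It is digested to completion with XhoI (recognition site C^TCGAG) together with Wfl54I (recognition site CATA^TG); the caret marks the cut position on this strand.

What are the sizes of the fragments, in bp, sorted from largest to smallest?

181, 45, 14, 9 bp

XhoI sites (CTCGAG) start at positions 114, 123, 168.
XhoI cuts after the first base of each site, so after positions 114, 123, 168.
The Wfl54I site (CATATG) starts at position 179.
Wfl54I cuts after base 4 of each site, so after position 182.
Combined cut positions: 114, 123, 168, 182.
Circular molecule, 4 cuts → 4 fragments:
  115–123 → 9 bp
  124–168 → 45 bp
  169–182 → 14 bp
  183–249 then 1–114 → 67 + 114 = 181 bp
Sorted largest to smallest: 181, 45, 14, 9 bp.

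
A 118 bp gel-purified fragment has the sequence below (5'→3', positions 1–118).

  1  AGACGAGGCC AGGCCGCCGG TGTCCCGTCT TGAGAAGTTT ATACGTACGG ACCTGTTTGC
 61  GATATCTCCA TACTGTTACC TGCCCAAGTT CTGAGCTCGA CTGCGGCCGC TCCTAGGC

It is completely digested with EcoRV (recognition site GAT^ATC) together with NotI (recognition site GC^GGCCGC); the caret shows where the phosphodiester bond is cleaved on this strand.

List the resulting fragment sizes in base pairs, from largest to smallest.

The EcoRV site (GATATC) starts at position 61.
EcoRV cuts after base 3 of each site, so after position 63.
The NotI site (GCGGCCGC) starts at position 103.
NotI cuts after base 2 of each site, so after position 104.
Combined cut positions: 63, 104.
Linear molecule, 2 cuts → 3 fragments:
  1–63 → 63 bp
  64–104 → 41 bp
  105–118 → 14 bp
Sorted largest to smallest: 63, 41, 14 bp.

63, 41, 14 bp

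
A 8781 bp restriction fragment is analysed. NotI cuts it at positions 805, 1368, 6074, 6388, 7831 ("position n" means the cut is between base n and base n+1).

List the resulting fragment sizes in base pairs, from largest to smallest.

4706, 1443, 950, 805, 563, 314 bp

Linear molecule, 5 cuts → 6 fragments:
  805 − 0 = 805 bp
  1368 − 805 = 563 bp
  6074 − 1368 = 4706 bp
  6388 − 6074 = 314 bp
  7831 − 6388 = 1443 bp
  8781 − 7831 = 950 bp
Sorted largest to smallest: 4706, 1443, 950, 805, 563, 314 bp.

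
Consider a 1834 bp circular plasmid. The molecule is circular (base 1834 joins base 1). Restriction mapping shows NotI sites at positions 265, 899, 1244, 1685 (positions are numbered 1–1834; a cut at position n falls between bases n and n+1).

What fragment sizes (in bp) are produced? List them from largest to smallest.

634, 441, 414, 345 bp

Circular molecule, 4 cuts → 4 fragments:
  899 − 265 = 634 bp
  1244 − 899 = 345 bp
  1685 − 1244 = 441 bp
  wrap: 1834 − 1685 + 265 = 414 bp
Sorted largest to smallest: 634, 441, 414, 345 bp.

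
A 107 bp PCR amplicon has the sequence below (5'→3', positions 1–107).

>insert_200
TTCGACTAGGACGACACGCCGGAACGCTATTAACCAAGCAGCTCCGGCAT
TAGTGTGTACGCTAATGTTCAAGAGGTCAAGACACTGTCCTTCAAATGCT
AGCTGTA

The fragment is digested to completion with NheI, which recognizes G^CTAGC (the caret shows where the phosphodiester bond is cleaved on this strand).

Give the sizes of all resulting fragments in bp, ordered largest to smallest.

98, 9 bp

The NheI site (GCTAGC) starts at position 98.
NheI cuts after the first base of each site, so after position 98.
Linear molecule, 1 cut → 2 fragments:
  1–98 → 98 bp
  99–107 → 9 bp
Sorted largest to smallest: 98, 9 bp.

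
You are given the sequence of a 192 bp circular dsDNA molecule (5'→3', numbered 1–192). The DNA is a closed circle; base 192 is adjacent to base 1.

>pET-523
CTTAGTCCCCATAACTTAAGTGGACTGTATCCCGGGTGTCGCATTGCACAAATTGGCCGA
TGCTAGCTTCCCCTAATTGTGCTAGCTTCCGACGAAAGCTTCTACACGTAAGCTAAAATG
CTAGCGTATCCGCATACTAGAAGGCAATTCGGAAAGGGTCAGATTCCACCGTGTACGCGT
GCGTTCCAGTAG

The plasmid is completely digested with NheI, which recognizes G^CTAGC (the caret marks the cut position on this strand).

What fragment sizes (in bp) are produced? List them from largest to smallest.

134, 39, 19 bp

NheI sites (GCTAGC) start at positions 62, 81, 120.
NheI cuts after the first base of each site, so after positions 62, 81, 120.
Circular molecule, 3 cuts → 3 fragments:
  63–81 → 19 bp
  82–120 → 39 bp
  121–192 then 1–62 → 72 + 62 = 134 bp
Sorted largest to smallest: 134, 39, 19 bp.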